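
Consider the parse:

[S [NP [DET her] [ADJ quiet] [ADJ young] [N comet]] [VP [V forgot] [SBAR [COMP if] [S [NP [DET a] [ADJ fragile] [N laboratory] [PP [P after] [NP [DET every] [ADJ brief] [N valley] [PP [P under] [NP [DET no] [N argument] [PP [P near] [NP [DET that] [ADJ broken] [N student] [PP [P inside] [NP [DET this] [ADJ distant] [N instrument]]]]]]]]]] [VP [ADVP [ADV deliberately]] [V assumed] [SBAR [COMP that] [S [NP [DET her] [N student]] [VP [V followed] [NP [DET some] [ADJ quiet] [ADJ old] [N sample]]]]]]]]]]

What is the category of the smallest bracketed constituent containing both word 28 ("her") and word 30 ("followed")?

Both words fall inside [S her student followed some quiet old sample] (words 28–34), and no smaller constituent contains them both. Label: S.

S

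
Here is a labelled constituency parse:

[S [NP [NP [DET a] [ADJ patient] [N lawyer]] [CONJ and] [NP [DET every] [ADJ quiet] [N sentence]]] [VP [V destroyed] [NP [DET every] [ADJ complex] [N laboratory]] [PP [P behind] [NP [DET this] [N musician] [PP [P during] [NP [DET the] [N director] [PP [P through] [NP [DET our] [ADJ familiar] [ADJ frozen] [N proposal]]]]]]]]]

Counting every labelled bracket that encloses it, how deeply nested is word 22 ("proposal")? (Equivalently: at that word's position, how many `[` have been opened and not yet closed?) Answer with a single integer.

The word sits inside N, which is inside NP, inside PP, inside NP, inside PP, inside NP, inside PP, inside VP, inside S — 9 brackets in all.

9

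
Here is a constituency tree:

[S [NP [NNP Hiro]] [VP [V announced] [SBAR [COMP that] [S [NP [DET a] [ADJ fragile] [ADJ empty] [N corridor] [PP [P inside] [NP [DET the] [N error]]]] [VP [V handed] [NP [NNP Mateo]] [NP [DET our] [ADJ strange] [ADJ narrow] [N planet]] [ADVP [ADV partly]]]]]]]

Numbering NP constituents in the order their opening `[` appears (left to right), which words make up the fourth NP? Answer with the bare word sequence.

In left-to-right order the NP constituents are "Hiro"; "a fragile empty corridor inside the error"; "the error"; "Mateo"; "our strange narrow planet". Number 4 is "Mateo".

Mateo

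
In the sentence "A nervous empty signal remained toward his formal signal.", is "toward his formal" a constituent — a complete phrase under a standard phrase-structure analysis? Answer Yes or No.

The smallest constituent containing the whole sequence is the prepositional phrase [PP toward his formal signal], but the sequence is only part of it — it straddles the boundary between preposition "toward" and noun phrase "his formal signal".

No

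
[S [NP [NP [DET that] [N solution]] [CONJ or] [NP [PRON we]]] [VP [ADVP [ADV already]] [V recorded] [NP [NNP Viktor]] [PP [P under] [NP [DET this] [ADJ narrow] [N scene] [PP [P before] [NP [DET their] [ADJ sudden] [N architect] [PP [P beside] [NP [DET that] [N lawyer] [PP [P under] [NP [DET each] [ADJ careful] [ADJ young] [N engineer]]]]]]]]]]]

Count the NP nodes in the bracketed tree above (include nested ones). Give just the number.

8

Scanning left to right, an opening `[NP` appears at word positions 1, 1, 4, 7, 9, 13, 17, 20 — 8 in total.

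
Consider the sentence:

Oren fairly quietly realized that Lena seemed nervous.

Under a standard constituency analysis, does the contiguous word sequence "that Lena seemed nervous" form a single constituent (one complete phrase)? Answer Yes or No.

The sequence corresponds to a single SBAR node — the subordinate clause "that Lena seemed nervous".

Yes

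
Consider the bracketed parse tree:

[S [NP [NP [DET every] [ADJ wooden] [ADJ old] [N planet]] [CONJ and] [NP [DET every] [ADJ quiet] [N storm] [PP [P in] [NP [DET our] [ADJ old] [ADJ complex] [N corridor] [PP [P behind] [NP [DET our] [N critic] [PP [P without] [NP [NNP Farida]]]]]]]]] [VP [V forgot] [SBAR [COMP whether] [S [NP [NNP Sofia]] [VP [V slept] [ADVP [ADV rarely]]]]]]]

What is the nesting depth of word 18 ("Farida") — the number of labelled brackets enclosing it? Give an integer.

10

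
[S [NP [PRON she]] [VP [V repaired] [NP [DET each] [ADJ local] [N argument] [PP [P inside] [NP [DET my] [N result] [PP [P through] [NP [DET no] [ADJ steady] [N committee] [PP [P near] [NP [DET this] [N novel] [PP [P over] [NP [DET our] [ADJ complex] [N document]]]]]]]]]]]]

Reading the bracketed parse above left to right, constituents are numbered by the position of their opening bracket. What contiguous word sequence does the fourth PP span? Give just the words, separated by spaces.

over our complex document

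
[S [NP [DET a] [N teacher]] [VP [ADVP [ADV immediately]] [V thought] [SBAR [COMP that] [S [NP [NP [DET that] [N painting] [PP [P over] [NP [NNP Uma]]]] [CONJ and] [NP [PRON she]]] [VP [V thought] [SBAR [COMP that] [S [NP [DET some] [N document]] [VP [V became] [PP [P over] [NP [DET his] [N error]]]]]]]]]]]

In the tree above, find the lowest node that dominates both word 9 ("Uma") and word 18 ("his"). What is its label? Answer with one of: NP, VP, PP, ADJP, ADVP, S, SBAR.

S

The smallest bracket enclosing both words is [S that painting over Uma and she thought that some document became over his error], so the label is S.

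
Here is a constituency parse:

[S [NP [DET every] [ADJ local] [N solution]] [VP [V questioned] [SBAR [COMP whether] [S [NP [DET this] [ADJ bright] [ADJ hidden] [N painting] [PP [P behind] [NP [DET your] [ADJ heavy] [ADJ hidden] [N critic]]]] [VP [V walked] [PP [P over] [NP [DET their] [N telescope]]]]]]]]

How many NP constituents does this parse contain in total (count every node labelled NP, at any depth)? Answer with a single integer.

4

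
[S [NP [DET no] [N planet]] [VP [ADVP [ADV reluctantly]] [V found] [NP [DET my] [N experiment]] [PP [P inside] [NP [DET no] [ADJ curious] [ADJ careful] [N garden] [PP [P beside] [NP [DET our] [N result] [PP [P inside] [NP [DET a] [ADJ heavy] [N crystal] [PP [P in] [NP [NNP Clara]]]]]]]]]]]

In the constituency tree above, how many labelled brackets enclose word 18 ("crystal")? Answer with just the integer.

9

Counting open brackets not yet closed at "crystal": [S [VP [PP [NP [PP [NP [PP [NP [N = 9.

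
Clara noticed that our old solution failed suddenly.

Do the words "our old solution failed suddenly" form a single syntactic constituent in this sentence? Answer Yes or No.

The sequence corresponds to a single S node — the clause "our old solution failed suddenly".

Yes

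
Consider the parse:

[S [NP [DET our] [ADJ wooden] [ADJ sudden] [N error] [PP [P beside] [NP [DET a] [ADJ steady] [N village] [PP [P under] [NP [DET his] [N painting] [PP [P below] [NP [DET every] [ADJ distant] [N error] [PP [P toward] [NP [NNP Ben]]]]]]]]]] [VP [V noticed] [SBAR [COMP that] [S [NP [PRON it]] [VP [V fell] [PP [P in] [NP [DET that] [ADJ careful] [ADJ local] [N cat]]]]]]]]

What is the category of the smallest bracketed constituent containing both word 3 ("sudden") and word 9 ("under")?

NP

Both words fall inside [NP our wooden sudden error beside a steady village under his painting below every distant error toward Ben] (words 1–17), and no smaller constituent contains them both. Label: NP.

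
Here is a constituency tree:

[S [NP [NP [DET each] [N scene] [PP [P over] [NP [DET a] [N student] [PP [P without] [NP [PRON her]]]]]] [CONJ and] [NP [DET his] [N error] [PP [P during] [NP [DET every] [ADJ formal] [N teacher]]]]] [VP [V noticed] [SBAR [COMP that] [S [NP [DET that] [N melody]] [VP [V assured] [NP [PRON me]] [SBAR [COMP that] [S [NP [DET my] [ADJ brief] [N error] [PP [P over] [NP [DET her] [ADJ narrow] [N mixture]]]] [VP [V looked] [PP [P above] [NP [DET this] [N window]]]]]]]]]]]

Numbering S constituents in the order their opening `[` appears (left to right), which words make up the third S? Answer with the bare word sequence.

The S opening brackets appear, in order, over: "each scene over a student without her and his error during every formal teacher noticed that that melody assured me that my brief error over her narrow mixture looked above this window"; "that melody assured me that my brief error over her narrow mixture looked above this window"; "my brief error over her narrow mixture looked above this window". The third one spans "my brief error over her narrow mixture looked above this window".

my brief error over her narrow mixture looked above this window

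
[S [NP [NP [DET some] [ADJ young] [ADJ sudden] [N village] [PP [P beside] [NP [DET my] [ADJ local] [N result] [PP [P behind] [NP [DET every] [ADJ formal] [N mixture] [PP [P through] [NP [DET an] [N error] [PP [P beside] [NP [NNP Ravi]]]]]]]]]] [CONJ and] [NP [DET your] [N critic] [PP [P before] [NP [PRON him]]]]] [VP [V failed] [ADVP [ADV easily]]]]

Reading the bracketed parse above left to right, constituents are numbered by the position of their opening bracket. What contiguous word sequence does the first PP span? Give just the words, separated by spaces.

beside my local result behind every formal mixture through an error beside Ravi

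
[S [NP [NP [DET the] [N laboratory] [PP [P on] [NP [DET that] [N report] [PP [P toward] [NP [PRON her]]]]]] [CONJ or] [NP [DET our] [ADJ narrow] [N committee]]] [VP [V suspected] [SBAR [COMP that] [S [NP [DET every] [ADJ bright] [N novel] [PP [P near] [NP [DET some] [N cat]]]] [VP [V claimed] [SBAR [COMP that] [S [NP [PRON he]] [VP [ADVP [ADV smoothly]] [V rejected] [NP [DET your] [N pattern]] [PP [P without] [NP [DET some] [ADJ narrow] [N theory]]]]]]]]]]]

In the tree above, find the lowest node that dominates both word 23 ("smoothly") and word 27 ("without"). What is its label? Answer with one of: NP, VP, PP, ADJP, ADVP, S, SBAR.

VP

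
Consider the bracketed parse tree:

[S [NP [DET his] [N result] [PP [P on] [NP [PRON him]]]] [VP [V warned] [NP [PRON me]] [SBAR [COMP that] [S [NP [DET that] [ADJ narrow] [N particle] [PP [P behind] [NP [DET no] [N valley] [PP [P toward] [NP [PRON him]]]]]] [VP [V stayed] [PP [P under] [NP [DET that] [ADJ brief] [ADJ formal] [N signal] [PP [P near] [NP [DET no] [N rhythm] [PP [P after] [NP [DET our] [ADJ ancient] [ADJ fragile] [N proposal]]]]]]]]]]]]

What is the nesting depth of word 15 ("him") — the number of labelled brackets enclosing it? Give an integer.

10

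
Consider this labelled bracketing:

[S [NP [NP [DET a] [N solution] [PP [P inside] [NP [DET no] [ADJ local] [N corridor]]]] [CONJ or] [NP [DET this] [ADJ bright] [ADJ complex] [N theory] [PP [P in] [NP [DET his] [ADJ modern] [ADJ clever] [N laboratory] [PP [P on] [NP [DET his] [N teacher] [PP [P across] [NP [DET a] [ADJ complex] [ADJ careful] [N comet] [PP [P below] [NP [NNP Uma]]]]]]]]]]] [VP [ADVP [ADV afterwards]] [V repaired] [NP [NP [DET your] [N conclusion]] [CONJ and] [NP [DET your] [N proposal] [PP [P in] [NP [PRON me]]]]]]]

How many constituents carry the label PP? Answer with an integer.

The PP constituents are: [PP inside no local corridor]; [PP in his modern clever laboratory on his teacher across a complex careful comet below Uma]; [PP on his teacher across a complex careful comet below Uma]; [PP across a complex careful comet below Uma]; [PP below Uma]; [PP in me]. Total: 6.

6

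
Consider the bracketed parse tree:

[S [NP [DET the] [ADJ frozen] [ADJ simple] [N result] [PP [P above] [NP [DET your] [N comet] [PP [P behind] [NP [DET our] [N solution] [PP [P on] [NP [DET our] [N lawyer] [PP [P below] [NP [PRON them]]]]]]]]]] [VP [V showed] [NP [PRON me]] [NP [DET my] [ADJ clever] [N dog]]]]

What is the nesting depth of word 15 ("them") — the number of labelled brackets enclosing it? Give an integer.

11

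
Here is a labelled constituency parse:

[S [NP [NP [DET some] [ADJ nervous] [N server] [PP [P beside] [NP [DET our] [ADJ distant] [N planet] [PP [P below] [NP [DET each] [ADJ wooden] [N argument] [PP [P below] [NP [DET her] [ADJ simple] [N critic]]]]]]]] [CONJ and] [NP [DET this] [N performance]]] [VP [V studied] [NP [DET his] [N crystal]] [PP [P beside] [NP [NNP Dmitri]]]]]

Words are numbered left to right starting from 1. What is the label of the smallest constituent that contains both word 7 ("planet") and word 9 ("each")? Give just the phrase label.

NP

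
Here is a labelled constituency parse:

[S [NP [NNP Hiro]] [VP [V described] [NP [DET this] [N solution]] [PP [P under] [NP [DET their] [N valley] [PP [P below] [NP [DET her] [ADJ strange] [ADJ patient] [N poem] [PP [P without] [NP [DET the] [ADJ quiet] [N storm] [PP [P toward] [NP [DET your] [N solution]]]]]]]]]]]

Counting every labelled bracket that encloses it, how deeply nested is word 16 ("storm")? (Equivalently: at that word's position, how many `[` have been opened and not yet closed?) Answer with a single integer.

9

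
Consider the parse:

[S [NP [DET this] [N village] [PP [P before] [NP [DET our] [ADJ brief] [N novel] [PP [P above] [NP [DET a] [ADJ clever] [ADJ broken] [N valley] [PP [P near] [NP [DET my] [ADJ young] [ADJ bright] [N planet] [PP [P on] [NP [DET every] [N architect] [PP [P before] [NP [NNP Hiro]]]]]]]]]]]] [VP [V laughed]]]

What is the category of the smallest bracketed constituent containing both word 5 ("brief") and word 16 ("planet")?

Both words fall inside [NP our brief novel above a clever broken valley near my young bright planet on every architect before Hiro] (words 4–21), and no smaller constituent contains them both. Label: NP.

NP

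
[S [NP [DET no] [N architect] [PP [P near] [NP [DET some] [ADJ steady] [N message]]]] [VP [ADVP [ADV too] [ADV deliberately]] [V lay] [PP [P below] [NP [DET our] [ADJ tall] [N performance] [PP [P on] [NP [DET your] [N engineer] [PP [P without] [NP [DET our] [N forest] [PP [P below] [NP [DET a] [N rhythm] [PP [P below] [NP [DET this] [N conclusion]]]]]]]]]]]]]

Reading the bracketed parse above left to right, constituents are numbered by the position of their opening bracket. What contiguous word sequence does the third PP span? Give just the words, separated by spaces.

on your engineer without our forest below a rhythm below this conclusion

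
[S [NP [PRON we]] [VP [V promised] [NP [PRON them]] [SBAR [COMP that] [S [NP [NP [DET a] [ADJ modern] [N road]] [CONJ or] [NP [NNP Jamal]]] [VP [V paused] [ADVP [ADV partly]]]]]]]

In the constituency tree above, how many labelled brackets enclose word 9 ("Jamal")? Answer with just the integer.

The word sits inside NNP, which is inside NP, inside NP, inside S, inside SBAR, inside VP, inside S — 7 brackets in all.

7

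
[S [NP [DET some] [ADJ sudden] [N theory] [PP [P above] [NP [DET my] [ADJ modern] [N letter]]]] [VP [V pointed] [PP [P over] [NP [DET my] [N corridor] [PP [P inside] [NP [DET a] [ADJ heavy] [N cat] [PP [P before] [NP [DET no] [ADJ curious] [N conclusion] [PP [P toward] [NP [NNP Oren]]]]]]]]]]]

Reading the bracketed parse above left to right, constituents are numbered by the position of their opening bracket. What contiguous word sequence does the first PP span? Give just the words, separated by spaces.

above my modern letter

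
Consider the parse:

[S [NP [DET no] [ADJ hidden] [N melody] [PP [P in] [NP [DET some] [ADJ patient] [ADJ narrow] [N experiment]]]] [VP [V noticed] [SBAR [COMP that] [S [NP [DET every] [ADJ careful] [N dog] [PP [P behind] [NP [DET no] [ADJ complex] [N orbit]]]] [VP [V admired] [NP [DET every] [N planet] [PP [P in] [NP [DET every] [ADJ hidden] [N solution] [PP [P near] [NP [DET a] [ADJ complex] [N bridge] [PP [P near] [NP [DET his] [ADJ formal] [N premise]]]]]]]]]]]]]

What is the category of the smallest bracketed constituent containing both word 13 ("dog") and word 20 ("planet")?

The smallest bracket enclosing both words is [S every careful dog behind no complex orbit admired every planet in every hidden solution near a complex bridge near his formal premise], so the label is S.

S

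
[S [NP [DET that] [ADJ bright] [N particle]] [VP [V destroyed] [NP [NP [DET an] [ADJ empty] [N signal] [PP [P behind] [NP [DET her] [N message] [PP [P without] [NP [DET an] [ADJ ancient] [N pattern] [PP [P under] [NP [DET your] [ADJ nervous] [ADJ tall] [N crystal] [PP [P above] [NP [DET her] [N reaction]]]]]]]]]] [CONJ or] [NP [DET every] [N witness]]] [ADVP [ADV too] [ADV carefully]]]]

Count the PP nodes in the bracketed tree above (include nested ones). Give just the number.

4

Listing each PP by its span: [PP behind her message without an ancient pattern under your nervous tall crystal above her reaction]; [PP without an ancient pattern under your nervous tall crystal above her reaction]; [PP under your nervous tall crystal above her reaction]; [PP above her reaction] — that makes 4.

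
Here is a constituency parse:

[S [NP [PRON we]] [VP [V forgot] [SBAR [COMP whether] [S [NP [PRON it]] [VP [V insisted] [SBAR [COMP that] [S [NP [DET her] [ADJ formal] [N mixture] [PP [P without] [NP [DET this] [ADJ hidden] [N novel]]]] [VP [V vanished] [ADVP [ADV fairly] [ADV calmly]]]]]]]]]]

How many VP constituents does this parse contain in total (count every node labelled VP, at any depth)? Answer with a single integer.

Scanning left to right, an opening `[VP` appears at word positions 2, 5, 14 — 3 in total.

3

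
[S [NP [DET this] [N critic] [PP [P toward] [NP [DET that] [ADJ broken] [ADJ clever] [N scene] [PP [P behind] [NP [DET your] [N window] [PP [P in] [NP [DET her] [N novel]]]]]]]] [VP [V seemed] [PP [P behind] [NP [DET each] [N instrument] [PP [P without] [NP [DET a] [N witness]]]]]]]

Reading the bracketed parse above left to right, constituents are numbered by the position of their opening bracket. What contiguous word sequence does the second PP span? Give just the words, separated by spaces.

behind your window in her novel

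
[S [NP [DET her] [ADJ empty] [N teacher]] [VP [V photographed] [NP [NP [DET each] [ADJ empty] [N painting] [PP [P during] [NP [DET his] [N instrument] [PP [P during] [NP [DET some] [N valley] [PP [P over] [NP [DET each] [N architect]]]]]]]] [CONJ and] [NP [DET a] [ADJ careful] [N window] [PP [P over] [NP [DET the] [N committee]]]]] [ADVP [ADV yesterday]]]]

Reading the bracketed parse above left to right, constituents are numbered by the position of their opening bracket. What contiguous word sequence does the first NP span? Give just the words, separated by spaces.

her empty teacher

In left-to-right order the NP constituents are "her empty teacher"; "each empty painting during his instrument during some valley over each architect and a careful window over the committee"; "each empty painting during his instrument during some valley over each architect"; "his instrument during some valley over each architect"; "some valley over each architect"; "each architect"; "a careful window over the committee"; "the committee". Number 1 is "her empty teacher".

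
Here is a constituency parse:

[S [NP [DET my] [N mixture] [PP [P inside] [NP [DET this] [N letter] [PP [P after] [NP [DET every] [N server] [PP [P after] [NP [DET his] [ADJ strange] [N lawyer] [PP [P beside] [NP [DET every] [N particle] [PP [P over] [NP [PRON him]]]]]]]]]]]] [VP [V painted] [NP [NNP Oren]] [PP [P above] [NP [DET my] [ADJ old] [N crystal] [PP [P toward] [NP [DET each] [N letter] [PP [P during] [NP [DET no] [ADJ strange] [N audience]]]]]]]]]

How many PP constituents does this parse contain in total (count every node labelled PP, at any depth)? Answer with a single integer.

8

Scanning left to right, an opening `[PP` appears at word positions 3, 6, 9, 13, 16, 20, 24, 27 — 8 in total.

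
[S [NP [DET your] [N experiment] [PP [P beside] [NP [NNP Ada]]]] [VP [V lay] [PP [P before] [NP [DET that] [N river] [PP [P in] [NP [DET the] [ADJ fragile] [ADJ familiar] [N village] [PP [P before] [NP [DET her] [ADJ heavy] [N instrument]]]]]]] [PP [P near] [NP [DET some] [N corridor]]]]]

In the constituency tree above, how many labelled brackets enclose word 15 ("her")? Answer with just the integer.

The word sits inside DET, which is inside NP, inside PP, inside NP, inside PP, inside NP, inside PP, inside VP, inside S — 9 brackets in all.

9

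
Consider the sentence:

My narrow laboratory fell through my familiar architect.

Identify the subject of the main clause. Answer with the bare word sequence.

my narrow laboratory

In the main clause the verb is "fell"; the NP preceding it, "my narrow laboratory", is the subject.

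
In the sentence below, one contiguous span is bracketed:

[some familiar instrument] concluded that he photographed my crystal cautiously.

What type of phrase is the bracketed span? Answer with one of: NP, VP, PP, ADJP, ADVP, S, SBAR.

NP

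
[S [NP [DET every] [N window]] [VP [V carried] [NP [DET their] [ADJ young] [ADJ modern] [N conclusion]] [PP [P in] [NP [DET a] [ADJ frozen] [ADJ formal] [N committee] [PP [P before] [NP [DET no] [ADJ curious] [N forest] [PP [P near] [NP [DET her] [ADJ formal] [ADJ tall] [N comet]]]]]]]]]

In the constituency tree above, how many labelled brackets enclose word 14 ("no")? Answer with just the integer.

Counting open brackets not yet closed at "no": [S [VP [PP [NP [PP [NP [DET = 7.

7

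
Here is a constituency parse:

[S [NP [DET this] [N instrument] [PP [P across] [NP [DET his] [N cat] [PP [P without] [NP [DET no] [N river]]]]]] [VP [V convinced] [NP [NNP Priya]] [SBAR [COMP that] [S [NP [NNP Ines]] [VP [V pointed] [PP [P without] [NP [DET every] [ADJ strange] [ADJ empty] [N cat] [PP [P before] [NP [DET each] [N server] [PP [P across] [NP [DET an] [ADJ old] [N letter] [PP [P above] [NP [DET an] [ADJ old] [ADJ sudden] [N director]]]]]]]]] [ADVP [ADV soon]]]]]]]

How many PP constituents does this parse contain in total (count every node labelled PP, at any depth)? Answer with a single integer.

6

Scanning left to right, an opening `[PP` appears at word positions 3, 6, 14, 19, 22, 26 — 6 in total.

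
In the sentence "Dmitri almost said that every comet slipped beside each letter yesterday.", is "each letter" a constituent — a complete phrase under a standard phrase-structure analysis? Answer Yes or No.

"each letter" is exactly the noun phrase [NP each letter], a complete constituent.

Yes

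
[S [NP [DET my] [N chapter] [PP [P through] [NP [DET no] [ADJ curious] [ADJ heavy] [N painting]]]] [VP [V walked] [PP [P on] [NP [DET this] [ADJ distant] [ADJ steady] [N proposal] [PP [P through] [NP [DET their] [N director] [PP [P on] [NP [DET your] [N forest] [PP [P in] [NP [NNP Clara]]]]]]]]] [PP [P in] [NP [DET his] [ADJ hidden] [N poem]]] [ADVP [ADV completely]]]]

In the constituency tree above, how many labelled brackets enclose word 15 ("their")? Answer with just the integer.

Path from the root down to the word: S → VP → PP → NP → PP → NP → DET. That is 7 enclosing brackets.

7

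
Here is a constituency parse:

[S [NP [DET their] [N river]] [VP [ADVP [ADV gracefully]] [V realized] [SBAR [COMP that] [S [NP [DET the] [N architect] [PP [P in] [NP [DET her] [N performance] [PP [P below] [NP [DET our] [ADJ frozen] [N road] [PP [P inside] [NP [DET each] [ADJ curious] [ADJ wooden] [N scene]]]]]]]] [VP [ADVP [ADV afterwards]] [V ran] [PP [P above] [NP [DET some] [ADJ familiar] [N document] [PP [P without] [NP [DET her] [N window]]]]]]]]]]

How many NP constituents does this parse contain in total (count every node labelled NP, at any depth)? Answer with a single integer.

7

Listing each NP by its span: [NP their river]; [NP the architect in her performance below our frozen road inside each curious wooden scene]; [NP her performance below our frozen road inside each curious wooden scene]; [NP our frozen road inside each curious wooden scene]; [NP each curious wooden scene]; [NP some familiar document without her window] … — that makes 7.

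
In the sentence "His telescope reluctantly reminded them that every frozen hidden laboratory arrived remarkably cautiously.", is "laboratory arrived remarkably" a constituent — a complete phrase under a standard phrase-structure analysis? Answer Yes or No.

No

The smallest constituent containing the whole sequence is the clause [S every frozen hidden laboratory arrived remarkably cautiously], but the sequence is only part of it — it straddles the boundary between noun phrase "every frozen hidden laboratory" and verb phrase "arrived remarkably cautiously".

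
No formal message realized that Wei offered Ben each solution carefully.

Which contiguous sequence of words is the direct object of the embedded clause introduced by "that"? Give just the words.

Within the embedded clause introduced by "that", the direct object of "offered" is "each solution".

each solution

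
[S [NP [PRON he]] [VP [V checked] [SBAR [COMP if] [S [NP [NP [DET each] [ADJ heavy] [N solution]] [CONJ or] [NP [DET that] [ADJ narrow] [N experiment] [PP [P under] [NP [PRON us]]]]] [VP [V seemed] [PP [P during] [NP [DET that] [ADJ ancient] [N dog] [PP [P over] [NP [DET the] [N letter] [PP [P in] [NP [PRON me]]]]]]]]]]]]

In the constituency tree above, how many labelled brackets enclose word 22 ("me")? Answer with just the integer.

Path from the root down to the word: S → VP → SBAR → S → VP → PP → NP → PP → NP → PP → NP → PRON. That is 12 enclosing brackets.

12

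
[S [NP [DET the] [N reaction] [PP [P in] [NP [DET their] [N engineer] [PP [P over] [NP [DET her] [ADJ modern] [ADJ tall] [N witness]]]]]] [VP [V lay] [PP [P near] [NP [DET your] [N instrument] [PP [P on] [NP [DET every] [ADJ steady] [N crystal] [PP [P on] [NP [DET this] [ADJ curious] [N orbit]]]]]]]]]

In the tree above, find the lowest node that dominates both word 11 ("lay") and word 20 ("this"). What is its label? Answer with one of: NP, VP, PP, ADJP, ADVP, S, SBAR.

VP

Word 11 lies under S → VP → V; word 20 lies under S → VP → PP → NP → PP → NP → PP → NP → DET. The lowest shared node is the VP.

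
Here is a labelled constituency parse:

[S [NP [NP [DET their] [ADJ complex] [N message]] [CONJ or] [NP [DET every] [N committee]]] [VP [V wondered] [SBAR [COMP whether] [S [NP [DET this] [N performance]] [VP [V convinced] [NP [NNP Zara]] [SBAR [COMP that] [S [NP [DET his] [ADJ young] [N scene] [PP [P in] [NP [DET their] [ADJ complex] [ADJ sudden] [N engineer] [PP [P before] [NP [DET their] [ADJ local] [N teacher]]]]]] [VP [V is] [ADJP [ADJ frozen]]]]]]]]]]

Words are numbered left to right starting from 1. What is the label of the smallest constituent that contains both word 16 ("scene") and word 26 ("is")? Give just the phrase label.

The smallest bracket enclosing both words is [S his young scene in their complex sudden engineer before their local teacher is frozen], so the label is S.

S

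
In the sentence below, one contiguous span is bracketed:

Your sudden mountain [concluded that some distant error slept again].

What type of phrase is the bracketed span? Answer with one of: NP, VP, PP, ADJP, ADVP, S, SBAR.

VP

The span is built around the verb "concluded" — a verb phrase (VP).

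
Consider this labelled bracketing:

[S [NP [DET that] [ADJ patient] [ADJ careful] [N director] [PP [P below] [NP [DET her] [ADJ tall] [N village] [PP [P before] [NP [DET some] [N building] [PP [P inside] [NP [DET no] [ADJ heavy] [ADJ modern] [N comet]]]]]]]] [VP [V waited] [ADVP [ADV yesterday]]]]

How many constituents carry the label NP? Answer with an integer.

4

Scanning left to right, an opening `[NP` appears at word positions 1, 6, 10, 13 — 4 in total.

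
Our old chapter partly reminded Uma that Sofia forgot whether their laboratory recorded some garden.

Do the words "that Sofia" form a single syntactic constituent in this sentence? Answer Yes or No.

No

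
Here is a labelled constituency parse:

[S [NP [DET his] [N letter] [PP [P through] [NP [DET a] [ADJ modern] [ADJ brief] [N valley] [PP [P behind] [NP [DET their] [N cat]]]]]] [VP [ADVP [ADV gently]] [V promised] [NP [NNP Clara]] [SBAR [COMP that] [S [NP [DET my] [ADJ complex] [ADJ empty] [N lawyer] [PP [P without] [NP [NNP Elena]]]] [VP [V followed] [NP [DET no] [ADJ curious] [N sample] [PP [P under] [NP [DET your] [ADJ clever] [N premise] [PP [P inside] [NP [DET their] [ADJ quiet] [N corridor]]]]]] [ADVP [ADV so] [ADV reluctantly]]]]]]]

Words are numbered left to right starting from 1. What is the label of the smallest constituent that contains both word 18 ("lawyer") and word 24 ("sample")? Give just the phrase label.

Both words fall inside [S my complex empty lawyer without Elena followed no curious sample under your clever premise inside their quiet corridor so reluctantly] (words 15–34), and no smaller constituent contains them both. Label: S.

S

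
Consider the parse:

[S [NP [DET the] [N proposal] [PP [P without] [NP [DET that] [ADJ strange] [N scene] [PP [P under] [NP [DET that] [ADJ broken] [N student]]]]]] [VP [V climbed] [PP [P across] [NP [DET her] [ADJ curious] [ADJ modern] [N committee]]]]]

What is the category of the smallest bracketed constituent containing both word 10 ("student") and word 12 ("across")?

S

Word 10 lies under S → NP → PP → NP → PP → NP → N; word 12 lies under S → VP → PP → P. The lowest shared node is the S.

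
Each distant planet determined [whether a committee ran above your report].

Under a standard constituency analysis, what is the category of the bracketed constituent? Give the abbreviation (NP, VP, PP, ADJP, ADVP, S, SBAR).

SBAR

The span is built around the complementizer "whether" — a subordinate clause (SBAR).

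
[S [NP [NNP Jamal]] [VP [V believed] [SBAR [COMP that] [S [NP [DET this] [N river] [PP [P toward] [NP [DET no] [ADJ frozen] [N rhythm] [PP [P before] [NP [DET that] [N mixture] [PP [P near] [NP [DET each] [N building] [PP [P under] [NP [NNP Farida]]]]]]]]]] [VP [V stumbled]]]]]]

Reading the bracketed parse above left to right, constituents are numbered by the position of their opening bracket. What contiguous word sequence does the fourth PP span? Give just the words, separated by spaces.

In left-to-right order the PP constituents are "toward no frozen rhythm before that mixture near each building under Farida"; "before that mixture near each building under Farida"; "near each building under Farida"; "under Farida". Number 4 is "under Farida".

under Farida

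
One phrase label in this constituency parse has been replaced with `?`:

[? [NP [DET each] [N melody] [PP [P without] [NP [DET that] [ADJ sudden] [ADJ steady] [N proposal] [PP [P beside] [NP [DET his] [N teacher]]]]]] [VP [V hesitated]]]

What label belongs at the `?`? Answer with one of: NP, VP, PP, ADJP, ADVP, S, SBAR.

S

A constituent whose immediate children are NP, VP is a clause: S.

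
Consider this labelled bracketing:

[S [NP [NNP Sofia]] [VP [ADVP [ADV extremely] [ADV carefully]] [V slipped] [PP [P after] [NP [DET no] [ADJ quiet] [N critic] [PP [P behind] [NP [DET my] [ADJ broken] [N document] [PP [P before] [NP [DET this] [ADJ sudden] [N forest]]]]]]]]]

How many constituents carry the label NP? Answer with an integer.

4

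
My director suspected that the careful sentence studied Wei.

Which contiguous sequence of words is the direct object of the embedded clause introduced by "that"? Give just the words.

Within the embedded clause introduced by "that", the direct object of "studied" is "Wei".

Wei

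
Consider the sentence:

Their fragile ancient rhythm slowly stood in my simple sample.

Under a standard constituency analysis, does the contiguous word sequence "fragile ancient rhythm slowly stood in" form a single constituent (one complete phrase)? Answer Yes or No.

The smallest constituent containing the whole sequence is the clause [S their fragile ancient rhythm slowly stood in my simple sample], but the sequence is only part of it — it straddles the boundary between noun phrase "their fragile ancient rhythm" and verb phrase "slowly stood in my simple sample".

No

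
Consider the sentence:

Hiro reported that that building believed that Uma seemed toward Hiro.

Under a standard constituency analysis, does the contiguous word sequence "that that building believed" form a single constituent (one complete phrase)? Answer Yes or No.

No

"that" belongs to the complementizer "that" while "believed" belongs to the clause "that building believed that Uma seemed toward Hiro"; a span that runs across that boundary is not a single phrase.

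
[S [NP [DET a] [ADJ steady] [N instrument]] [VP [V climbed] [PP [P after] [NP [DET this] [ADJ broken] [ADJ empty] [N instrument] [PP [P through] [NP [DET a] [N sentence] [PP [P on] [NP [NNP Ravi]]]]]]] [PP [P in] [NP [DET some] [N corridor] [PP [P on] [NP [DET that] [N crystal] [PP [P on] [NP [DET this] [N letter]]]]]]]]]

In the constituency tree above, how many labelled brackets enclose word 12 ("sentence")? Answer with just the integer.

7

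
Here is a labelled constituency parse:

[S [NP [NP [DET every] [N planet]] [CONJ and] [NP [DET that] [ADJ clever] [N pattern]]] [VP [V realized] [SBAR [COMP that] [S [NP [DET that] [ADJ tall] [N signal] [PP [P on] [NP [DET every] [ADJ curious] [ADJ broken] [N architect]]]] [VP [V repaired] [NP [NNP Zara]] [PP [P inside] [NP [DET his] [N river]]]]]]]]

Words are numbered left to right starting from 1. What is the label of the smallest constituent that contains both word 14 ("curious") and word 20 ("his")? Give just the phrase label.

Both words fall inside [S that tall signal on every curious broken architect repaired Zara inside his river] (words 9–21), and no smaller constituent contains them both. Label: S.

S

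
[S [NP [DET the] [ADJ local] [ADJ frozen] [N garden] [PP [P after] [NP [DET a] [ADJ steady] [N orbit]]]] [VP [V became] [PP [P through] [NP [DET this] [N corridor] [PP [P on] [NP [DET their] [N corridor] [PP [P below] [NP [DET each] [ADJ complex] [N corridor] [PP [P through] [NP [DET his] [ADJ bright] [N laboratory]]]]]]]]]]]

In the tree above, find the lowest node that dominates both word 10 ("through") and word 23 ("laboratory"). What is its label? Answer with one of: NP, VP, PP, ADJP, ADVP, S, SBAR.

PP

Both words fall inside [PP through this corridor on their corridor below each complex corridor through his bright laboratory] (words 10–23), and no smaller constituent contains them both. Label: PP.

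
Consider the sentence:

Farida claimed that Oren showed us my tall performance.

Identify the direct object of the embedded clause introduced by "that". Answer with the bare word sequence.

my tall performance

Within the embedded clause introduced by "that", the direct object of "showed" is "my tall performance".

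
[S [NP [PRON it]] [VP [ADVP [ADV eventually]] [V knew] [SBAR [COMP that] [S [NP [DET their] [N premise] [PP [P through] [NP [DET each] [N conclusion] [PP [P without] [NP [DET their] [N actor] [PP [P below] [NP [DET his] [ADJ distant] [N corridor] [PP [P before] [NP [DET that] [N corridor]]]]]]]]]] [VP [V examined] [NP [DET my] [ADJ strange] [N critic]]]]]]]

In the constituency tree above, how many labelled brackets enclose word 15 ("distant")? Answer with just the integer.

12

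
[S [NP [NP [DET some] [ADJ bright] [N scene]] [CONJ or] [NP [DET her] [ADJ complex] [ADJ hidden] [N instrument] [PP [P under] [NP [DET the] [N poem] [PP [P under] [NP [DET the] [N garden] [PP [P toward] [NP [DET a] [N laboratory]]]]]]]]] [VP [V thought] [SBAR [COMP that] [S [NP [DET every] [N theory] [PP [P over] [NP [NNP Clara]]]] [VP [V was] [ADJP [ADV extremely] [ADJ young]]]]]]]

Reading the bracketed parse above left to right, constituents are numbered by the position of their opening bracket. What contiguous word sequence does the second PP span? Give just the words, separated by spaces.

Opening `[PP` markers occur at word positions 9, 12, 15, 22; the second of these opens the constituent [PP under the garden toward a laboratory].

under the garden toward a laboratory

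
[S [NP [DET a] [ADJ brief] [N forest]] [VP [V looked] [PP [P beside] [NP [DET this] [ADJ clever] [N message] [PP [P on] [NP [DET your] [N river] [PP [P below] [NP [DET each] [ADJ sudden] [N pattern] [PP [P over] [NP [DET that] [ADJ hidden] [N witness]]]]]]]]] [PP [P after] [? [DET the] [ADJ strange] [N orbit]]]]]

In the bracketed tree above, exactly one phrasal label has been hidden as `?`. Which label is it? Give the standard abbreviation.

A constituent whose immediate children are DET 'the', ADJ 'strange', N 'orbit' is a noun phrase: NP.

NP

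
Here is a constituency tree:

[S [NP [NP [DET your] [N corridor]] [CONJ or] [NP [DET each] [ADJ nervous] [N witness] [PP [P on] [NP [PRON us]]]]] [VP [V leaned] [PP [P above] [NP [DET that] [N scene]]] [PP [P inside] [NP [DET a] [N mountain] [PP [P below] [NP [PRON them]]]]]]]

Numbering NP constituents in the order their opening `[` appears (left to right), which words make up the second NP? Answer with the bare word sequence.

your corridor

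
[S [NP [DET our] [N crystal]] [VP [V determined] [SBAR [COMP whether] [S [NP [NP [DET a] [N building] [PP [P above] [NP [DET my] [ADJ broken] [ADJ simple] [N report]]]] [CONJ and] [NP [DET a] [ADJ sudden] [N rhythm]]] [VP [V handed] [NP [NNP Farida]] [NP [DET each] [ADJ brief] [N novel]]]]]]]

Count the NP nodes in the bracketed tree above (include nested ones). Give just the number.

7

The NP constituents are: [NP our crystal]; [NP a building above my broken simple report and a sudden rhythm]; [NP a building above my broken simple report]; [NP my broken simple report]; [NP a sudden rhythm]; [NP Farida] …. Total: 7.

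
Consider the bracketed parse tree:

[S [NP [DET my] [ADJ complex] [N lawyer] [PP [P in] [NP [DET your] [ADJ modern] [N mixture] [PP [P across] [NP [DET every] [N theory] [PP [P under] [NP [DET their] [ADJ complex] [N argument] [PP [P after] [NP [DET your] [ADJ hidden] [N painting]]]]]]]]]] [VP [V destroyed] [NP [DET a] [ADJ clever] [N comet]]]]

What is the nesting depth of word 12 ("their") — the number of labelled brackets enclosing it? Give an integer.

Counting open brackets not yet closed at "their": [S [NP [PP [NP [PP [NP [PP [NP [DET = 9.

9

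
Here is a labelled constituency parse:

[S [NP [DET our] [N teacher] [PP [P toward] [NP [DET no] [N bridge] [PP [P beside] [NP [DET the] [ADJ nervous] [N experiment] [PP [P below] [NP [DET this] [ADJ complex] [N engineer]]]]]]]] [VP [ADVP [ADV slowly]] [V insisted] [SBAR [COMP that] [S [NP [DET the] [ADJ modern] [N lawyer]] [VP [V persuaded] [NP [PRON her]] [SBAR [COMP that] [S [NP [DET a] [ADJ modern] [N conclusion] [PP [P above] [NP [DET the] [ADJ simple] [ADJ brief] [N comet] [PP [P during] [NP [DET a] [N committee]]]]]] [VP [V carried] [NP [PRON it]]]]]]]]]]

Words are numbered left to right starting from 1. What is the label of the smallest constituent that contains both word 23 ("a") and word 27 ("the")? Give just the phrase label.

NP

Both words fall inside [NP a modern conclusion above the simple brief comet during a committee] (words 23–33), and no smaller constituent contains them both. Label: NP.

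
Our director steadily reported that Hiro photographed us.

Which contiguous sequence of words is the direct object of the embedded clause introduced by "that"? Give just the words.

us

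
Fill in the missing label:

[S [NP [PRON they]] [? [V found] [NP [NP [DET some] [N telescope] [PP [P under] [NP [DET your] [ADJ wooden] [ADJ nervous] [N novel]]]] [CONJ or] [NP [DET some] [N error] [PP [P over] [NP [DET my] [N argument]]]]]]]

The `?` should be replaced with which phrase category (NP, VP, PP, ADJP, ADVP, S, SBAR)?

A constituent whose immediate children are V 'found', NP is a verb phrase: VP.

VP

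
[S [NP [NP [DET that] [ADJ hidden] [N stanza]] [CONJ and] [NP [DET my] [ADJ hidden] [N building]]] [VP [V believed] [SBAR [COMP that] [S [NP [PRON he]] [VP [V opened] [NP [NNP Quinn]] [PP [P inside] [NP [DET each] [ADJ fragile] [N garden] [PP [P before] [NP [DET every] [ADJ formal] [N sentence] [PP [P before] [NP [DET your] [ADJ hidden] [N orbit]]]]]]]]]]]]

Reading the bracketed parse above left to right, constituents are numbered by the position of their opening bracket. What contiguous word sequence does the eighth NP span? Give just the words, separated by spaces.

In left-to-right order the NP constituents are "that hidden stanza and my hidden building"; "that hidden stanza"; "my hidden building"; "he"; "Quinn"; "each fragile garden before every formal sentence before your hidden orbit"; "every formal sentence before your hidden orbit"; "your hidden orbit". Number 8 is "your hidden orbit".

your hidden orbit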